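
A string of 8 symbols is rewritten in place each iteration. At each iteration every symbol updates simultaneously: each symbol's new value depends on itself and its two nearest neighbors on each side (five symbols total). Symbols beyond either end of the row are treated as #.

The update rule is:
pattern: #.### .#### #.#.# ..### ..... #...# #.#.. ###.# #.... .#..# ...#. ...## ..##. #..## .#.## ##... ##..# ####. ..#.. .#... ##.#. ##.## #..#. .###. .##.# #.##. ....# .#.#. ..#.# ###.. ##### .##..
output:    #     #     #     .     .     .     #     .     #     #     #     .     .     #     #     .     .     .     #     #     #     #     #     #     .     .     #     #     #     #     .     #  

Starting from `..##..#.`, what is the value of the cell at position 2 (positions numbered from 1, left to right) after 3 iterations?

.

.#.#.###
#######.
.......#
position 2 holds .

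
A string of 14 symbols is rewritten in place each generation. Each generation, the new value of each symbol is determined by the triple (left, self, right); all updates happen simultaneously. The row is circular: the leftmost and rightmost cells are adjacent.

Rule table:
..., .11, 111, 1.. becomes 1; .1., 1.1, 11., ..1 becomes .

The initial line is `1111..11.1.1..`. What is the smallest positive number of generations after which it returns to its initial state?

14

111.1.1.....1.
11.....1111...
1.1111.111.11.
..111..11..1..
1.11.1.1.1..11
..1.......1.11
1..111111...1.
.1.11111.11...
...1111..1.111
11.111.1...11.
1..11...11.1..
.1.1.11.1...1.
.....1...11..1
1111..11.1.1..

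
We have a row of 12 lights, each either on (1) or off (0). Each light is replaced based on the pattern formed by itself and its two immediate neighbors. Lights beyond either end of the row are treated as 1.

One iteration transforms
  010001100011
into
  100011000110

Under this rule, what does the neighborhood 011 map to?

At position 5 the neighborhood is 011; the next row has 1 there.

1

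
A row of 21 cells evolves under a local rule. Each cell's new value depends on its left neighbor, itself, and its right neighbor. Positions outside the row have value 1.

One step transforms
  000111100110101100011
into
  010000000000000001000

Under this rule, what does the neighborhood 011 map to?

At position 3 the neighborhood is 011; the next row has 0 there.

0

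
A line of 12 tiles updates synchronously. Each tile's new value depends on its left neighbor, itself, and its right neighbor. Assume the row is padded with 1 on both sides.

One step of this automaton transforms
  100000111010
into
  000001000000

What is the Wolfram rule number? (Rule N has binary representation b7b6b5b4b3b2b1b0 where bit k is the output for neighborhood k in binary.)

position 7: 111 → 0  (bit 7 = 0)
position 0: 110 → 0  (bit 6 = 0)
position 9: 101 → 0  (bit 5 = 0)
position 1: 100 → 0  (bit 4 = 0)
position 6: 011 → 0  (bit 3 = 0)
position 10: 010 → 0  (bit 2 = 0)
position 5: 001 → 1  (bit 1 = 1)
position 2: 000 → 0  (bit 0 = 0)
bits b7..b0 = 00000010 = 2

2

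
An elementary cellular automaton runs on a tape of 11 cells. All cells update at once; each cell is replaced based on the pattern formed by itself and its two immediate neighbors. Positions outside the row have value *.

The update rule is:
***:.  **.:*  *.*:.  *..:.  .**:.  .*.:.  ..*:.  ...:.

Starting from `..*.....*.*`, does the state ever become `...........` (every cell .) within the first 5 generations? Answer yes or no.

yes

...........
all cells are . at generation 1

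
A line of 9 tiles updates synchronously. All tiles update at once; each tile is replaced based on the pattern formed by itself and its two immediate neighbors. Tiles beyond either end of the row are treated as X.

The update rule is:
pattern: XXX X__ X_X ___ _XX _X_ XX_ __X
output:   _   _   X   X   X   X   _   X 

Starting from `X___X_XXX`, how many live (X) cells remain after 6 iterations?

4

__XXXXX__
_XX_____X
XX__XXXXX
___XX____
_XXX__XXX
XX___XX__
count of X: 4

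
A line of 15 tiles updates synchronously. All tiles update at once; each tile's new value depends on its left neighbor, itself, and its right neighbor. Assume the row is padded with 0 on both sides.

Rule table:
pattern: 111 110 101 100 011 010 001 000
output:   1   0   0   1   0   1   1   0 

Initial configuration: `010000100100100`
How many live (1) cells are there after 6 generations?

9

111001111111110
010110111111101
110000011111001
001000101110111
011101100100010
101000011110111
count of 1: 9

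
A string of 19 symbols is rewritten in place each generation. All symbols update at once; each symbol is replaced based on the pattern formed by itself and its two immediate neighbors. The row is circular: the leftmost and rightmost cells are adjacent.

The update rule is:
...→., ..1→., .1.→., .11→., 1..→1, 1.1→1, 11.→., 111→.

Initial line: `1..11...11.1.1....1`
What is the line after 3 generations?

...1...1....1.1.1..

.1...1....1.1.1....
..1...1....1.1.1...
...1...1....1.1.1..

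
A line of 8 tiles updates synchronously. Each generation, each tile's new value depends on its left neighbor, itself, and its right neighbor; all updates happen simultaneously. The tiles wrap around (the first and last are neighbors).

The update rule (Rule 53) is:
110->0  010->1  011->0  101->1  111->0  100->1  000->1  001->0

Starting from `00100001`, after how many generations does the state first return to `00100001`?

10111101
01000010
01111011
10000100
11110110
00001001
11101101
00010010
11011011
00100100
10110111
01001000
01101111
10010000
11011110
00100001

16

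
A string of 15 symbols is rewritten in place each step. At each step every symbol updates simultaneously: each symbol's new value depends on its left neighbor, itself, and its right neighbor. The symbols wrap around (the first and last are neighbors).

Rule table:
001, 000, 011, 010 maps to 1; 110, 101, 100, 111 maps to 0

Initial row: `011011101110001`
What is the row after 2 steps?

010110111011100

010010001000111
010110111011100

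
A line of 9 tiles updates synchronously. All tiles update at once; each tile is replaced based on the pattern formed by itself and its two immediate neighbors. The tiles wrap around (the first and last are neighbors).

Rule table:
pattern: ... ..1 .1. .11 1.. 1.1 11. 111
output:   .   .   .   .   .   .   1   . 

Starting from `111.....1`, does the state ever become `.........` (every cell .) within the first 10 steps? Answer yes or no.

..1......
.........
all cells are . at step 2

yes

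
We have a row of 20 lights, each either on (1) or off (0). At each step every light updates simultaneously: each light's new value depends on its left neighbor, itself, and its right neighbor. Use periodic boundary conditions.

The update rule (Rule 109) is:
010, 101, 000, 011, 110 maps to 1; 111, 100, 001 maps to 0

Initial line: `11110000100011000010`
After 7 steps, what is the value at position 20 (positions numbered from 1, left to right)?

0

10010110101011011011
10011111111111111110
10010000000000000011
10010111111111111010
10011100000000001111
10010101111111101000
10011111000000111010
position 20 holds 0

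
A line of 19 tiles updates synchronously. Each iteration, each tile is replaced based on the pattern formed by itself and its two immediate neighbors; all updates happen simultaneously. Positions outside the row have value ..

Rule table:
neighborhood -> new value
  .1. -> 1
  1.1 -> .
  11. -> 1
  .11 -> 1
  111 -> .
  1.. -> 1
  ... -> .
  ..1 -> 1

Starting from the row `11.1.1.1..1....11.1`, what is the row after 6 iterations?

iteration 1: 11.1.1.11111..111.1
iteration 2: 11.1.1.1...1111.1.1
iteration 3: 11.1.1.11.11..1.1.1
iteration 4: 11.1.1.11.11111.1.1
iteration 5: 11.1.1.11.1...1.1.1
iteration 6: 11.1.1.11.11.11.1.1

11.1.1.11.11.11.1.1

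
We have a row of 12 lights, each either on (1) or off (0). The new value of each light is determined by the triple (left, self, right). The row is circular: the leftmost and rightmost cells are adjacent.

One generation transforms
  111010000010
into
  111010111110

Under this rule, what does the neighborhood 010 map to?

1

At position 4 the neighborhood is 010; the next row has 1 there.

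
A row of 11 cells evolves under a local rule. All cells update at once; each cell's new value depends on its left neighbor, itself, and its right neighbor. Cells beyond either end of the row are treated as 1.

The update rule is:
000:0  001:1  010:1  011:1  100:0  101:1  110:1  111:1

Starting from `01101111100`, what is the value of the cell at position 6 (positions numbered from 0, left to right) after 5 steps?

step 1: 11111111101
step 2: 11111111111
step 3: 11111111111  (fixed point — unchanged through step 5)
position 6 holds 1

1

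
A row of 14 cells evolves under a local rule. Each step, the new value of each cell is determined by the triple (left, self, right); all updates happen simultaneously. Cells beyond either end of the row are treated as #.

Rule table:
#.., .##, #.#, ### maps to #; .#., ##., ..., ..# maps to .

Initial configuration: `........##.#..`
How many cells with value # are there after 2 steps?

4

#.......#.#.#.
.#.......#.#.#
count of #: 4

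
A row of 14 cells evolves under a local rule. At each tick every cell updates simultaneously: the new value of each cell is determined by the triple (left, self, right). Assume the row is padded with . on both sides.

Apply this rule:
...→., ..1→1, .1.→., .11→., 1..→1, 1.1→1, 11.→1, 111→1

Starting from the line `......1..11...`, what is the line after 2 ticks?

tick 1: .....1.11.11..
tick 2: ....1.1.11.11.

....1.1.11.11.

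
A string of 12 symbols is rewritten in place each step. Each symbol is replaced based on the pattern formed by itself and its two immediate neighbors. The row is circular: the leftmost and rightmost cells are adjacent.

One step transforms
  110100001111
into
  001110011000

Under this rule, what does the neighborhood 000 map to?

At position 5 the neighborhood is 000; the next row has 0 there.

0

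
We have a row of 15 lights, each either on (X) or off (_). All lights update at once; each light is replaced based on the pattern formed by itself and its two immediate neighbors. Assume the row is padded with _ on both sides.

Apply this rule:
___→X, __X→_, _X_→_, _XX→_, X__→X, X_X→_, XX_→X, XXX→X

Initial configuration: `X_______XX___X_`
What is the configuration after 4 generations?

_X__XXXXXX__XXX

_XXXXXX__XXX__X
__XXXXXX__XXX__
X__XXXXXX__XXXX
_X__XXXXXX__XXX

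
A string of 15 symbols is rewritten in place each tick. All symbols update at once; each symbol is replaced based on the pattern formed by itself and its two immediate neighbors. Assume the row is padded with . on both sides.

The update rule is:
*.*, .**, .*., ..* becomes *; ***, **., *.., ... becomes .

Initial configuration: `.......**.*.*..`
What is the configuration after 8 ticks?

*.**...........

......**.****..
.....**.**.....
....**.**......
...**.**.......
..**.**........
.**.**.........
**.**..........
*.**...........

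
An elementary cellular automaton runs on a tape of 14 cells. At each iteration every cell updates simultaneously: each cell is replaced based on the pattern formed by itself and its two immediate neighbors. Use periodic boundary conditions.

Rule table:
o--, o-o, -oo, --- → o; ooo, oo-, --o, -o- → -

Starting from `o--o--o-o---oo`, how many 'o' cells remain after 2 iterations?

-o--o--o-oo-o-
--o--o--oo-o-o
count of o: 6

6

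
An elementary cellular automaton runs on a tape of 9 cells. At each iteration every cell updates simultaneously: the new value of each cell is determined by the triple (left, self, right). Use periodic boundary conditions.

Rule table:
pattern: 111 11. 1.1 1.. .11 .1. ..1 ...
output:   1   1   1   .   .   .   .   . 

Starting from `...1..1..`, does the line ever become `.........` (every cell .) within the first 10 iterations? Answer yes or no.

.........
all cells are . at iteration 1

yes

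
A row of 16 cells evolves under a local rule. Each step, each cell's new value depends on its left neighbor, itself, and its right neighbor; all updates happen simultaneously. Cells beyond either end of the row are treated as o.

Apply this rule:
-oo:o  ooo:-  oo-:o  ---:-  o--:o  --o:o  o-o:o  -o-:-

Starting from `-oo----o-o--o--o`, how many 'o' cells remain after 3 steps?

oooo--o-o-oo-ooo
---ooo-o-ooooo--
o-oo-oo-oo---ooo
count of o: 10

10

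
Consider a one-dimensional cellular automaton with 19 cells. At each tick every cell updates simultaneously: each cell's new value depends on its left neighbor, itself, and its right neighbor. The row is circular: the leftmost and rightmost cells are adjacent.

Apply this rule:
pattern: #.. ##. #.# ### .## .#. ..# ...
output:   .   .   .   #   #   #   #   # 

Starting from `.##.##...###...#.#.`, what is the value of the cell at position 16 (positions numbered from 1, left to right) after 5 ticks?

##..#..####..###.#.
#..##.####..###..#.
#.##..###..###..##.
#.#..###..###..##..
#.#.###..###..##..#
position 16 holds #

#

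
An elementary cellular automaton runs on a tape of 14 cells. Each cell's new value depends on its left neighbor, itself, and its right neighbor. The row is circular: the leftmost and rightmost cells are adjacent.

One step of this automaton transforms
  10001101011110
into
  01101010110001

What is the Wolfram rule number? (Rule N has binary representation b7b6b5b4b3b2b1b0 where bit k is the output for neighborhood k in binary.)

position 10: 111 → 0  (bit 7 = 0)
position 5: 110 → 0  (bit 6 = 0)
position 6: 101 → 1  (bit 5 = 1)
position 1: 100 → 1  (bit 4 = 1)
position 4: 011 → 1  (bit 3 = 1)
position 0: 010 → 0  (bit 2 = 0)
position 3: 001 → 0  (bit 1 = 0)
position 2: 000 → 1  (bit 0 = 1)
bits b7..b0 = 00111001 = 57

57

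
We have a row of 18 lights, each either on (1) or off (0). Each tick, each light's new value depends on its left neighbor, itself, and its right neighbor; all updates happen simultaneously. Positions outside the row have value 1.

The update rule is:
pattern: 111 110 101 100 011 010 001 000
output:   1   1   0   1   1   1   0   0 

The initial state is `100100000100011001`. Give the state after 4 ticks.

tick 1: 110110000110011101
tick 2: 110111000111011101
tick 3: 110111100111011101
tick 4: 110111110111011101

110111110111011101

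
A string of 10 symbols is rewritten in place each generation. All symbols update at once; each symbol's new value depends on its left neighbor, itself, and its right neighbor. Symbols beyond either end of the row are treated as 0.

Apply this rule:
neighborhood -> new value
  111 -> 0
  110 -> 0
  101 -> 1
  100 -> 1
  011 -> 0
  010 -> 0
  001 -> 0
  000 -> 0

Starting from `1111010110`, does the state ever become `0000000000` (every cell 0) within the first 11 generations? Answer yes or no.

yes

generation 1: 0000101001
generation 2: 0000010100
generation 3: 0000001010
generation 4: 0000000101
generation 5: 0000000010
generation 6: 0000000001
generation 7: 0000000000
all cells are 0 at generation 7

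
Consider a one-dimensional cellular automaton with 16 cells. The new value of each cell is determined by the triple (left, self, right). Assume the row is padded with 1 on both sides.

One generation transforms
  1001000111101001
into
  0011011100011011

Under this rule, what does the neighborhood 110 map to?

0

At position 0 the neighborhood is 110; the next row has 0 there.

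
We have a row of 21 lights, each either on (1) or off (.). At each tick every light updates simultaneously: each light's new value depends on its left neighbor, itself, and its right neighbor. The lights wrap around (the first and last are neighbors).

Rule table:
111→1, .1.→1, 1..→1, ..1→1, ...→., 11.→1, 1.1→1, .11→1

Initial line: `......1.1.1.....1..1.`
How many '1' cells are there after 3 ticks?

20

.....1111111...111111
1...111111111.1111111
11.111111111111111111
count of 1: 20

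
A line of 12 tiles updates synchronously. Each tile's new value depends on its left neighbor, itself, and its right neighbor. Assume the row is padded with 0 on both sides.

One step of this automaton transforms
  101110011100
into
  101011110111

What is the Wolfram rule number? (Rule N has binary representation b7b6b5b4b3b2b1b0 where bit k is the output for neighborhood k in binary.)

position 3: 111 → 0  (bit 7 = 0)
position 4: 110 → 1  (bit 6 = 1)
position 1: 101 → 0  (bit 5 = 0)
position 5: 100 → 1  (bit 4 = 1)
position 2: 011 → 1  (bit 3 = 1)
position 0: 010 → 1  (bit 2 = 1)
position 6: 001 → 1  (bit 1 = 1)
position 11: 000 → 1  (bit 0 = 1)
bits b7..b0 = 01011111 = 95

95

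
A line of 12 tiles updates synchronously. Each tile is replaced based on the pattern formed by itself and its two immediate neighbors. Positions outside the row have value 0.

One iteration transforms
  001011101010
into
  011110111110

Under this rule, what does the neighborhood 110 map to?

1

At position 6 the neighborhood is 110; the next row has 1 there.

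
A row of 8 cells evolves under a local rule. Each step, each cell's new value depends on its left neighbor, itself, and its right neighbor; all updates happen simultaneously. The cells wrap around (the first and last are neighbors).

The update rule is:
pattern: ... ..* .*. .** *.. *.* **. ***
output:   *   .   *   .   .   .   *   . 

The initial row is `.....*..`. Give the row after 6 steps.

.*.*.*.*

****.*.*
...*.*..
**.*.*.*
.*.*.*..
.*.*.*.*
.*.*.*.*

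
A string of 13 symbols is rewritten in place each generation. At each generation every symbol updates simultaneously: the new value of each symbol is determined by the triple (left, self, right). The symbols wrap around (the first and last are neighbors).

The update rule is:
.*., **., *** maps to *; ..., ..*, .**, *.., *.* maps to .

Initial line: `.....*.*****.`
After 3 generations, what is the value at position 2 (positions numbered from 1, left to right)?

generation 1: .....*..****.
generation 2: .....*...***.
generation 3: .....*....**.
position 2 holds .

.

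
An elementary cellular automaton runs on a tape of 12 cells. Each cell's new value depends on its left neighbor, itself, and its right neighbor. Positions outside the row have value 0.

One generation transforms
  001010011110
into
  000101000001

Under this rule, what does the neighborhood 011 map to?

At position 7 the neighborhood is 011; the next row has 0 there.

0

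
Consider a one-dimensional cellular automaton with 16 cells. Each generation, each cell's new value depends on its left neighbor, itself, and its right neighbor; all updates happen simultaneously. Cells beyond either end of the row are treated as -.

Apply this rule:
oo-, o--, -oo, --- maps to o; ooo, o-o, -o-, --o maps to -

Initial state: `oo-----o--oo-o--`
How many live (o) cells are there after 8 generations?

11

oooooo--o-oo--oo
o----oo---ooo-oo
-ooo-oooo-o-o-oo
-o-o-o--o-----oo
------o--oooo-oo
ooooo--o-o--o-oo
o---oo----o---oo
-oo-ooooo--oo-oo
count of o: 11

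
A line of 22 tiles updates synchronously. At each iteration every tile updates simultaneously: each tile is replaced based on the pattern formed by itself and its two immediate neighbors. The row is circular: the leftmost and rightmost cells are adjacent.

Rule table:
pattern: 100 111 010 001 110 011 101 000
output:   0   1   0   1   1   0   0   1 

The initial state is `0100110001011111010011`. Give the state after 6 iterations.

0001010110001111000101
0110000010110111011000
1010111100010011001011
1000011101100101010001
1011101100101000000110
0001100101000011111010

0001100101000011111010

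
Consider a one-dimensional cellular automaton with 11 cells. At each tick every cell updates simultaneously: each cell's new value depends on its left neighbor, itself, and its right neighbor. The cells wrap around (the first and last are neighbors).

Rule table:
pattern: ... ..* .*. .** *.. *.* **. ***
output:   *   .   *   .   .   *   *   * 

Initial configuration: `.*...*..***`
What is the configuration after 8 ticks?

**.*.*...**
******.*..*
********...
.*******.*.
..********.
*..*******.
*...*******
*.*..******

*.*..******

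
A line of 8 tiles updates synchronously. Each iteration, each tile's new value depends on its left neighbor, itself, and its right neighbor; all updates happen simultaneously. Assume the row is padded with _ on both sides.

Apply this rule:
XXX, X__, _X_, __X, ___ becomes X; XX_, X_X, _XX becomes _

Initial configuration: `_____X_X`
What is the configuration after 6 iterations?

XXXXXX_X
_XXXX__X
X_XX_XXX
X_____X_
XXXXXXXX
_XXXXXX_

_XXXXXX_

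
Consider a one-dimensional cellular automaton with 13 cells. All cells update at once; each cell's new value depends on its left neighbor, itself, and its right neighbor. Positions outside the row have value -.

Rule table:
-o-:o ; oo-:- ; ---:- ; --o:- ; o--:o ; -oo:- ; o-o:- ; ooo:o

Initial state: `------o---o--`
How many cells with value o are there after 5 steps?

------oo--oo-
--------o---o
--------oo--o
----------o-o
----------o-o
count of o: 2

2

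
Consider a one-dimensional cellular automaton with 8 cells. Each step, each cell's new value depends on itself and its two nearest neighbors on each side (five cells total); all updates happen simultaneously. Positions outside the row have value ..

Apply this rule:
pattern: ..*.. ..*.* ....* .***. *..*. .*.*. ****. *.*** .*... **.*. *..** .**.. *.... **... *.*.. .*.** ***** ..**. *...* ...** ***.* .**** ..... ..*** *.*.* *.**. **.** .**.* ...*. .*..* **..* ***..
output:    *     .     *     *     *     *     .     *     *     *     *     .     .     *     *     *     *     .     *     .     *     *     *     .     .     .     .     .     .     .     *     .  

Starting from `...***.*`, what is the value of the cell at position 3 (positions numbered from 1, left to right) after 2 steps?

**..****
..**.*..
position 3 holds *

*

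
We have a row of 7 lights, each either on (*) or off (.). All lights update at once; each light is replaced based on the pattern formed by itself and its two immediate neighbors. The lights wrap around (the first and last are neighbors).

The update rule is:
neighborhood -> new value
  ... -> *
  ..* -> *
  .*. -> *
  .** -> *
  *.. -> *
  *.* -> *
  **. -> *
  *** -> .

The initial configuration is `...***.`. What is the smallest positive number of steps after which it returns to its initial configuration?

****.**
...***.

2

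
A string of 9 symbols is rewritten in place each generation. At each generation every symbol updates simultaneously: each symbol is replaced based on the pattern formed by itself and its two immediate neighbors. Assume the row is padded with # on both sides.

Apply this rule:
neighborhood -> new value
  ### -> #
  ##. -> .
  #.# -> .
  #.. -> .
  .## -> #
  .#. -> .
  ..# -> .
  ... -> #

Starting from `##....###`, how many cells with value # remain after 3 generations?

generation 1: #..##.###
generation 2: ...#..###
generation 3: .#....###
count of #: 4

4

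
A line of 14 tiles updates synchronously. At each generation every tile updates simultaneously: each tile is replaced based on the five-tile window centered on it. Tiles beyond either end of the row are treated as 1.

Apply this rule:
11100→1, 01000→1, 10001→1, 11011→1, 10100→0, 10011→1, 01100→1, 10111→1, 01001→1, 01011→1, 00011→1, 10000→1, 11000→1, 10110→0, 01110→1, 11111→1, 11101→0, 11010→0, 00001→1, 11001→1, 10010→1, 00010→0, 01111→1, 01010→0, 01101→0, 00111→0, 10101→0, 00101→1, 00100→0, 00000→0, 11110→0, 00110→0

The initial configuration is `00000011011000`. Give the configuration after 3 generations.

11101111111111

11001100101111
01110111111111
11101111111111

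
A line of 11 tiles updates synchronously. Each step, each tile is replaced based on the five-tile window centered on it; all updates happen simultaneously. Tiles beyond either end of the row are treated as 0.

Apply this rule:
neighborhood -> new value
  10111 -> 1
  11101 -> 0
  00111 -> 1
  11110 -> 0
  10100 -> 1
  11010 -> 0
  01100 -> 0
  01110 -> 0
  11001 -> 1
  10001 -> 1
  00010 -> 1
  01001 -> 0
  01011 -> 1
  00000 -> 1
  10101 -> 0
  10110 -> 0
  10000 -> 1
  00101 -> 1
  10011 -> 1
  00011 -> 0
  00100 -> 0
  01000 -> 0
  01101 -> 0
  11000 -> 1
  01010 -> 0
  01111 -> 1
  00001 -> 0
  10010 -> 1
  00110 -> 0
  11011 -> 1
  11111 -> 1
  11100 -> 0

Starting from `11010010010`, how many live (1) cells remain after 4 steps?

00010100100
10110101001
11000001010
00111011010
count of 1: 6

6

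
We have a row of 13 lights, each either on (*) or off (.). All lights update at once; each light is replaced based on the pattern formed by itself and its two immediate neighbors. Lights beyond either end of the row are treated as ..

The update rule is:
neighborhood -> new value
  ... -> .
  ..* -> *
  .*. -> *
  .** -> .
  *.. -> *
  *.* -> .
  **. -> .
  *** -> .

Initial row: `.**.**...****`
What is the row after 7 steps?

*.....*.*....
**...**.**...
..*.*.....*..
.**.**...***.
*.....*.*...*
**...**.**.**
..*.*........

..*.*........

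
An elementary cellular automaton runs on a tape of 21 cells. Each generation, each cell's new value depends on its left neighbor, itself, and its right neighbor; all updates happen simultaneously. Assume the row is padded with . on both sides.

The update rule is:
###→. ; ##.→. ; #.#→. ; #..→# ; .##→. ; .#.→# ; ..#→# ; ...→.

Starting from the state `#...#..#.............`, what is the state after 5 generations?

......###.###........

##.######............
.........#...........
........###..........
.......#...#.........
......###.###........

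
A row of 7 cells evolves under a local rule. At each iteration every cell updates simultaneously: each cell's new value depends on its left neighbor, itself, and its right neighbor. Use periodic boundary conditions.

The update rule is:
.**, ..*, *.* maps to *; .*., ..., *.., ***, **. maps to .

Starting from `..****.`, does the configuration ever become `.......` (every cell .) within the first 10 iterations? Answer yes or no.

no

.**....
**.....
*.....*
.....**
....**.
...**..
..**...
.**....  (repeats iteration 1; period 7)
iteration 10: *.....*
iteration 10 is *.....*, still not uniform .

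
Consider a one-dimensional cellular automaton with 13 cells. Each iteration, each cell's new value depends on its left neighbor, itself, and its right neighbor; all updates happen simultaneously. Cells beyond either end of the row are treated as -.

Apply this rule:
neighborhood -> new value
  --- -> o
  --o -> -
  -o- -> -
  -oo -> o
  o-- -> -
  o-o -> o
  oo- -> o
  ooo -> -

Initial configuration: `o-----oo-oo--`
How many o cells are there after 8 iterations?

--ooo-ooooo-o
o-o-ooo---oo-
-o-oo-o-o-oo-
--oooo-o-ooo-
o-o--oo-oo-o-
-o---oooooo--
---o-o----o-o
oo--o--oo--o-
count of o: 6

6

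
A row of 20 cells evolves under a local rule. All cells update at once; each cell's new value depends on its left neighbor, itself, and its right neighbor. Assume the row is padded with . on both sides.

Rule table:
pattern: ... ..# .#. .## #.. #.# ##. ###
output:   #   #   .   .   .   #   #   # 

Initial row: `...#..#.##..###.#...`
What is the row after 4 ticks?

tick 1: ###..#.#.#.#.###..##
tick 2: .##.#.#.#.#.#.##.#.#
tick 3: #.##.#.#.#.#.#.##.#.
tick 4: .#.##.#.#.#.#.#.##..

.#.##.#.#.#.#.#.##..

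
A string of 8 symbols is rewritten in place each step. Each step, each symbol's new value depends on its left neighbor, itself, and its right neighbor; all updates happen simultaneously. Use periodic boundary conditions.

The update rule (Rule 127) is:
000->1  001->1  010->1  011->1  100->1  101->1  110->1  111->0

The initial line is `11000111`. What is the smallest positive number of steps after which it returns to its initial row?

01111100
11000111

2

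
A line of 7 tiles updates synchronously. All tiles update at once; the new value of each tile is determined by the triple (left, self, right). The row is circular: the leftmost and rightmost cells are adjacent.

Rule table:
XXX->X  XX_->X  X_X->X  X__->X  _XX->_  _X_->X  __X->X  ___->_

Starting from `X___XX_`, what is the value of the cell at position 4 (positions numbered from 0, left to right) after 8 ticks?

tick 1: XX_X_XX
tick 2: XXXXX_X
tick 3: XXXXXX_
tick 4: _XXXXXX
tick 5: X_XXXXX
tick 6: XX_XXXX
tick 7: XXX_XXX
tick 8: XXXX_XX
position 4 holds _

_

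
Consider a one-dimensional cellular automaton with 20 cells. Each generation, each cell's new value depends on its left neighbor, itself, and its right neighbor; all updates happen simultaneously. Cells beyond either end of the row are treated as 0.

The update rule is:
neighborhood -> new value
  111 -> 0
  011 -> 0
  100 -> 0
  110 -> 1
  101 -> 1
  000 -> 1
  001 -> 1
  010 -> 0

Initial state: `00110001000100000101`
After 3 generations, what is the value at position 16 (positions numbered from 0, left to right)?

generation 1: 11010110011001111010
generation 2: 01101010101010001100
generation 3: 10110101010100110101
position 16 holds 0

0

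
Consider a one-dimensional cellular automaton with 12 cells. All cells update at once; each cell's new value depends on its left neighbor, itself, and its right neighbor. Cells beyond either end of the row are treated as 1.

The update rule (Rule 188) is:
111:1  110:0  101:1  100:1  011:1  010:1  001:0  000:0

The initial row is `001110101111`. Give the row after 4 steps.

101111111111

101101111111
011011111111
110111111111
101111111111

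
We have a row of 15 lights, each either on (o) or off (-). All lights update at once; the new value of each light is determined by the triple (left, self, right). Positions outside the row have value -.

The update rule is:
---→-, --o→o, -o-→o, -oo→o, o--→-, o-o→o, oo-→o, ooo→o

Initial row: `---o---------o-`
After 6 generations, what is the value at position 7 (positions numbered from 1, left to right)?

--oo--------oo-
-ooo-------ooo-
oooo------oooo-
oooo-----ooooo-
oooo----oooooo-
oooo---ooooooo-
position 7 holds -

-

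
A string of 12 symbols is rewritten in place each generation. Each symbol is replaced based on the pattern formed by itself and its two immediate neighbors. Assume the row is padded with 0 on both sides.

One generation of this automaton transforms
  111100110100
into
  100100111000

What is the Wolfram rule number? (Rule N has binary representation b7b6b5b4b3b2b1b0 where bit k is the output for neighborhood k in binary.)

104

position 1: 111 → 0  (bit 7 = 0)
position 3: 110 → 1  (bit 6 = 1)
position 8: 101 → 1  (bit 5 = 1)
position 4: 100 → 0  (bit 4 = 0)
position 0: 011 → 1  (bit 3 = 1)
position 9: 010 → 0  (bit 2 = 0)
position 5: 001 → 0  (bit 1 = 0)
position 11: 000 → 0  (bit 0 = 0)
bits b7..b0 = 01101000 = 104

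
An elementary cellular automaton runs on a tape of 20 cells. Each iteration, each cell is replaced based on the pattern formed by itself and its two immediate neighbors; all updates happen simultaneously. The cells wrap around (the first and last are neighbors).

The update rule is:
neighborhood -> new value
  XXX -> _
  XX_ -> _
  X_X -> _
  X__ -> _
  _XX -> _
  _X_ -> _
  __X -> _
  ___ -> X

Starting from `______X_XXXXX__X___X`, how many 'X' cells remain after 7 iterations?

5

iteration 1: _XXXX____________X__
iteration 2: ______XXXXXXXXXX___X
iteration 3: _XXXX____________X__  (repeats iteration 1; period 2)
iteration 7: _XXXX____________X__
count of X: 5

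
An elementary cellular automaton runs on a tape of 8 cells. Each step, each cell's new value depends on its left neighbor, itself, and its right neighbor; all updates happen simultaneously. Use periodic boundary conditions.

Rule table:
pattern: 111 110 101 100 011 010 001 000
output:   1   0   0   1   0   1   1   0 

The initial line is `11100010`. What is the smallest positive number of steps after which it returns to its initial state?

01010110
11010001
10011010
11100010

4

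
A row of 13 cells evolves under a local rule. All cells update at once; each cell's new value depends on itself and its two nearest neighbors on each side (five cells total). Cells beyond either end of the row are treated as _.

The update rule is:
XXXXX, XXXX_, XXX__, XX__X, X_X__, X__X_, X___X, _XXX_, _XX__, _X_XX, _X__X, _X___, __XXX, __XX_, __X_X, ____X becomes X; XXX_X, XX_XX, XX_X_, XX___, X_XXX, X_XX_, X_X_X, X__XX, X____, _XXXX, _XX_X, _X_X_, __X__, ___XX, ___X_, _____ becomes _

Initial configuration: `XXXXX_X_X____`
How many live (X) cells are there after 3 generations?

7

X_XX____XX___
XX_X__X_XX___
X__XXXXX_X___
count of X: 7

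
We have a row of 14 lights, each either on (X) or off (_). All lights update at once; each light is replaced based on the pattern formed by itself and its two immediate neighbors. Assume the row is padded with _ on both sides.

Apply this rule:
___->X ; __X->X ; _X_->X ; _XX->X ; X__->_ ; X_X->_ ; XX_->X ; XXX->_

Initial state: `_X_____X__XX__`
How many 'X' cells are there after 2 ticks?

XX_XXXXX_XXX_X
XX_X___X_X_X_X
count of X: 7

7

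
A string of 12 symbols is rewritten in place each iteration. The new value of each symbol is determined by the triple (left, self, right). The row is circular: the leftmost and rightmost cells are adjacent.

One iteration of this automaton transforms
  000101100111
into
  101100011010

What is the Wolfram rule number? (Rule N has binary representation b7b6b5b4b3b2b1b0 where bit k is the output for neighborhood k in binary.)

150

position 10: 111 → 1  (bit 7 = 1)
position 6: 110 → 0  (bit 6 = 0)
position 4: 101 → 0  (bit 5 = 0)
position 0: 100 → 1  (bit 4 = 1)
position 5: 011 → 0  (bit 3 = 0)
position 3: 010 → 1  (bit 2 = 1)
position 2: 001 → 1  (bit 1 = 1)
position 1: 000 → 0  (bit 0 = 0)
bits b7..b0 = 10010110 = 150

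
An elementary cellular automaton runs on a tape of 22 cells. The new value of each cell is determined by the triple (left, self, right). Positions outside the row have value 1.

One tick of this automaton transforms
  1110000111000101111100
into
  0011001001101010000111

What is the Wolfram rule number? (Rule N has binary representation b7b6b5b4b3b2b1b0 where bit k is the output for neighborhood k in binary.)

114

position 0: 111 → 0  (bit 7 = 0)
position 2: 110 → 1  (bit 6 = 1)
position 14: 101 → 1  (bit 5 = 1)
position 3: 100 → 1  (bit 4 = 1)
position 7: 011 → 0  (bit 3 = 0)
position 13: 010 → 0  (bit 2 = 0)
position 6: 001 → 1  (bit 1 = 1)
position 4: 000 → 0  (bit 0 = 0)
bits b7..b0 = 01110010 = 114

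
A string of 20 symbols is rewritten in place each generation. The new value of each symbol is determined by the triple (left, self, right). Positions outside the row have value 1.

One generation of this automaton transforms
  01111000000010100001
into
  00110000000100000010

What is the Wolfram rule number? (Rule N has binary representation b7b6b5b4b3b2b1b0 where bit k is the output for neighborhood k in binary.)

130

position 2: 111 → 1  (bit 7 = 1)
position 4: 110 → 0  (bit 6 = 0)
position 0: 101 → 0  (bit 5 = 0)
position 5: 100 → 0  (bit 4 = 0)
position 1: 011 → 0  (bit 3 = 0)
position 12: 010 → 0  (bit 2 = 0)
position 11: 001 → 1  (bit 1 = 1)
position 6: 000 → 0  (bit 0 = 0)
bits b7..b0 = 10000010 = 130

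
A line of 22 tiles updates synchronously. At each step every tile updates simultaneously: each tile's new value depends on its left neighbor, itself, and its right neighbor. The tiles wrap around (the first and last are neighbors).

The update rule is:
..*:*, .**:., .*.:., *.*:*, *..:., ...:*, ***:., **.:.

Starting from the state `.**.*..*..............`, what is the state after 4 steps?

*..*..*..*************
..*..*..*.............
**..*..*..************
...*..*..*............

...*..*..*............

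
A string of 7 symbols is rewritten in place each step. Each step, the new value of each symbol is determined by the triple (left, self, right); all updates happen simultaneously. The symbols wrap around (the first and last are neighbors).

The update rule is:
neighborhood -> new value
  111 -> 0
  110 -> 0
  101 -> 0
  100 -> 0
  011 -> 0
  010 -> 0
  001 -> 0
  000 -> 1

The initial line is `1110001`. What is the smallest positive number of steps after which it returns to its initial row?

0000100
1110001

2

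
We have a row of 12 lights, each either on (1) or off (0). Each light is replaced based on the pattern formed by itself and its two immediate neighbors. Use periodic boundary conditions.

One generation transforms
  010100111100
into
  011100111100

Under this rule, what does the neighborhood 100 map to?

At position 4 the neighborhood is 100; the next row has 0 there.

0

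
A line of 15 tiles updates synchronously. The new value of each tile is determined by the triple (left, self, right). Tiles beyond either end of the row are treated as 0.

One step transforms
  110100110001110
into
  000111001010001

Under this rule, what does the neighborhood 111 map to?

0

At position 12 the neighborhood is 111; the next row has 0 there.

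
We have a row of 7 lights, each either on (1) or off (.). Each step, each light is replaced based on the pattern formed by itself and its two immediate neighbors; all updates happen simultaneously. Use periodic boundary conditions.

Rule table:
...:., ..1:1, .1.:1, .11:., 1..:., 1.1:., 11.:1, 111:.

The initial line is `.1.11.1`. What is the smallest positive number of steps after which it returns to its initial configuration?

2

.1..1.1
.1.11.1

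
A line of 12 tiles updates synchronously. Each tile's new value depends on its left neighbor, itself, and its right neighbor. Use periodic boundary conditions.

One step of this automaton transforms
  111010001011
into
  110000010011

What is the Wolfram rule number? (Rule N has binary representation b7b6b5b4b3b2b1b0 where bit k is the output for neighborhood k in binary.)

138

position 0: 111 → 1  (bit 7 = 1)
position 2: 110 → 0  (bit 6 = 0)
position 3: 101 → 0  (bit 5 = 0)
position 5: 100 → 0  (bit 4 = 0)
position 10: 011 → 1  (bit 3 = 1)
position 4: 010 → 0  (bit 2 = 0)
position 7: 001 → 1  (bit 1 = 1)
position 6: 000 → 0  (bit 0 = 0)
bits b7..b0 = 10001010 = 138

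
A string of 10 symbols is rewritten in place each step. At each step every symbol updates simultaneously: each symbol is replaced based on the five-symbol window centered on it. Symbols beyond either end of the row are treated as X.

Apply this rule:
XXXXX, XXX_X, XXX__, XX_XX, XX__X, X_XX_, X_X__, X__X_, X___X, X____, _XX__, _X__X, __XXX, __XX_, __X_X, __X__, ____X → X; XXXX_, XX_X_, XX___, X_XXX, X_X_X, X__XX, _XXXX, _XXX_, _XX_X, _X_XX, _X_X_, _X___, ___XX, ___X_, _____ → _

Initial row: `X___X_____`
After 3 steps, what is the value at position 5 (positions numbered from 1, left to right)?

X_X_X_X_X_
X_________
X_X_____X_
position 5 holds _

_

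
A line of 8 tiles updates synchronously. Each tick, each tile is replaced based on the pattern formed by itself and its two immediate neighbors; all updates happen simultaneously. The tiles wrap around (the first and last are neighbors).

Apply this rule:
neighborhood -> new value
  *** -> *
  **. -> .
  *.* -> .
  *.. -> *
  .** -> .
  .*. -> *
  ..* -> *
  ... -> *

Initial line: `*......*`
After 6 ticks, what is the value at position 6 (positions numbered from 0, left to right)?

.

.******.
*.****.*
...**...
***..***
**.**.**
*......*
position 6 holds .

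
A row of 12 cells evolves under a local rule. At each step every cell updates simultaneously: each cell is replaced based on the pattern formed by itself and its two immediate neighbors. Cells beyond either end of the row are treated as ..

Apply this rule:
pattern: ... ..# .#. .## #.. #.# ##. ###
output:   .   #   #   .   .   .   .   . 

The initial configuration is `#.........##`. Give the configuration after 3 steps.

#........#..
#.......##..
#......#....

#......#....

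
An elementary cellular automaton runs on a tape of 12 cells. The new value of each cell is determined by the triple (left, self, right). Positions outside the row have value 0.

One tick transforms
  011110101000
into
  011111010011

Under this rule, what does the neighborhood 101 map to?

At position 5 the neighborhood is 101; the next row has 1 there.

1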